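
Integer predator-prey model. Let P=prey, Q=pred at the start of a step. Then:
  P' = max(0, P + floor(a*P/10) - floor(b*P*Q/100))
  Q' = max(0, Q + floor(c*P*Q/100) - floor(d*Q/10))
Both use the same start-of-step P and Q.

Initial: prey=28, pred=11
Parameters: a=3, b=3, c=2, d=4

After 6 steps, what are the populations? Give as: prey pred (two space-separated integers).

Step 1: prey: 28+8-9=27; pred: 11+6-4=13
Step 2: prey: 27+8-10=25; pred: 13+7-5=15
Step 3: prey: 25+7-11=21; pred: 15+7-6=16
Step 4: prey: 21+6-10=17; pred: 16+6-6=16
Step 5: prey: 17+5-8=14; pred: 16+5-6=15
Step 6: prey: 14+4-6=12; pred: 15+4-6=13

Answer: 12 13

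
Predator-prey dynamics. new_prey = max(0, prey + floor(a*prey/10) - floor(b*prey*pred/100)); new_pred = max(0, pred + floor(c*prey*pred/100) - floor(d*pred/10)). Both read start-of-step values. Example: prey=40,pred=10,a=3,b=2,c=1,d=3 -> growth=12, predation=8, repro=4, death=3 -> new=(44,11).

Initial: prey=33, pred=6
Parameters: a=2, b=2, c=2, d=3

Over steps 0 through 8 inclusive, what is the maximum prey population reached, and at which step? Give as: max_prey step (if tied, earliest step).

Answer: 38 2

Derivation:
Step 1: prey: 33+6-3=36; pred: 6+3-1=8
Step 2: prey: 36+7-5=38; pred: 8+5-2=11
Step 3: prey: 38+7-8=37; pred: 11+8-3=16
Step 4: prey: 37+7-11=33; pred: 16+11-4=23
Step 5: prey: 33+6-15=24; pred: 23+15-6=32
Step 6: prey: 24+4-15=13; pred: 32+15-9=38
Step 7: prey: 13+2-9=6; pred: 38+9-11=36
Step 8: prey: 6+1-4=3; pred: 36+4-10=30
Max prey = 38 at step 2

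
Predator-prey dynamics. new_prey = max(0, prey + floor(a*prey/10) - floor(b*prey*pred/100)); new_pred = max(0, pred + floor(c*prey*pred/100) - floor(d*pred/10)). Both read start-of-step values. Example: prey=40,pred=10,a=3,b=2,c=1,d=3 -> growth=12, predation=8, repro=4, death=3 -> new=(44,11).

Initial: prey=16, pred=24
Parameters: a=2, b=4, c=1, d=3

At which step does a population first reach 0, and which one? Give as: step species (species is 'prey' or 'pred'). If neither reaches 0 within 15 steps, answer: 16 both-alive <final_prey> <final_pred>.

Step 1: prey: 16+3-15=4; pred: 24+3-7=20
Step 2: prey: 4+0-3=1; pred: 20+0-6=14
Step 3: prey: 1+0-0=1; pred: 14+0-4=10
Step 4: prey: 1+0-0=1; pred: 10+0-3=7
Step 5: prey: 1+0-0=1; pred: 7+0-2=5
Step 6: prey: 1+0-0=1; pred: 5+0-1=4
Step 7: prey: 1+0-0=1; pred: 4+0-1=3
Step 8: prey: 1+0-0=1; pred: 3+0-0=3
Steps 9-15: state stable at prey=1, pred=3 (no change)
No extinction within 15 steps

Answer: 16 both-alive 1 3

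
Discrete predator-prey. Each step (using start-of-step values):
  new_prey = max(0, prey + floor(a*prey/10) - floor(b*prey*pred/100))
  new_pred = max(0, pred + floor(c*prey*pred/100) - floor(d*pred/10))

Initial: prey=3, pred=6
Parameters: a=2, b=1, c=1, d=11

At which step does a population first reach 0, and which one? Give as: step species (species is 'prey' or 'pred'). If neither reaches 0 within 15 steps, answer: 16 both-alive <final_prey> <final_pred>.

Answer: 1 pred

Derivation:
Step 1: prey: 3+0-0=3; pred: 6+0-6=0
First extinction: pred at step 1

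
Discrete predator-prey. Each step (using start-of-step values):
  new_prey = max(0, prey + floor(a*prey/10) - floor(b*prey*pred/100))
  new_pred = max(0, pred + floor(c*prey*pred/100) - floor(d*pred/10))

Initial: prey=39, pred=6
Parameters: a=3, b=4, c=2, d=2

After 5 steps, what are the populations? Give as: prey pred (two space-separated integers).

Answer: 1 31

Derivation:
Step 1: prey: 39+11-9=41; pred: 6+4-1=9
Step 2: prey: 41+12-14=39; pred: 9+7-1=15
Step 3: prey: 39+11-23=27; pred: 15+11-3=23
Step 4: prey: 27+8-24=11; pred: 23+12-4=31
Step 5: prey: 11+3-13=1; pred: 31+6-6=31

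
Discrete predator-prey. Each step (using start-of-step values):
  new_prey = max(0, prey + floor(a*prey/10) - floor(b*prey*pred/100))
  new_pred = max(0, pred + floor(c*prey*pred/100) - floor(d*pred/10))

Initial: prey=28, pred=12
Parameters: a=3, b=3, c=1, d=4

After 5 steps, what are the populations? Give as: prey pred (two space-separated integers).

Step 1: prey: 28+8-10=26; pred: 12+3-4=11
Step 2: prey: 26+7-8=25; pred: 11+2-4=9
Step 3: prey: 25+7-6=26; pred: 9+2-3=8
Step 4: prey: 26+7-6=27; pred: 8+2-3=7
Step 5: prey: 27+8-5=30; pred: 7+1-2=6

Answer: 30 6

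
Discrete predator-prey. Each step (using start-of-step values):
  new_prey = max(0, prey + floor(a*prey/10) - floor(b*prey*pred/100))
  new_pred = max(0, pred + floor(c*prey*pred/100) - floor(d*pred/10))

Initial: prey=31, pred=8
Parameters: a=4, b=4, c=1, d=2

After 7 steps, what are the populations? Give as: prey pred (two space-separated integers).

Step 1: prey: 31+12-9=34; pred: 8+2-1=9
Step 2: prey: 34+13-12=35; pred: 9+3-1=11
Step 3: prey: 35+14-15=34; pred: 11+3-2=12
Step 4: prey: 34+13-16=31; pred: 12+4-2=14
Step 5: prey: 31+12-17=26; pred: 14+4-2=16
Step 6: prey: 26+10-16=20; pred: 16+4-3=17
Step 7: prey: 20+8-13=15; pred: 17+3-3=17

Answer: 15 17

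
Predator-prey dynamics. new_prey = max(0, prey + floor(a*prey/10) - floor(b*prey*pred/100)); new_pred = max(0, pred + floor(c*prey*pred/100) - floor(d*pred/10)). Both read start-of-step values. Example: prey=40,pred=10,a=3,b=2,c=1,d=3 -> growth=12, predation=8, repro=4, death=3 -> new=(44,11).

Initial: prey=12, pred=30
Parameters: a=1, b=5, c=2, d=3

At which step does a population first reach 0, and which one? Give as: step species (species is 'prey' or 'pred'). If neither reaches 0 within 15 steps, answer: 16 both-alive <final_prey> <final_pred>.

Answer: 1 prey

Derivation:
Step 1: prey: 12+1-18=0; pred: 30+7-9=28
First extinction: prey at step 1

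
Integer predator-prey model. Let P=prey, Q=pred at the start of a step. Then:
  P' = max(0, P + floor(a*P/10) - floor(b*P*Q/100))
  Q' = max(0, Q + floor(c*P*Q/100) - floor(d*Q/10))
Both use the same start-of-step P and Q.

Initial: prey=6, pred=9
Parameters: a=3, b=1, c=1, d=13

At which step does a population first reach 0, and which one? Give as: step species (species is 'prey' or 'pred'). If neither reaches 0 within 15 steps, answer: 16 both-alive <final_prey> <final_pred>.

Step 1: prey: 6+1-0=7; pred: 9+0-11=0
First extinction: pred at step 1

Answer: 1 pred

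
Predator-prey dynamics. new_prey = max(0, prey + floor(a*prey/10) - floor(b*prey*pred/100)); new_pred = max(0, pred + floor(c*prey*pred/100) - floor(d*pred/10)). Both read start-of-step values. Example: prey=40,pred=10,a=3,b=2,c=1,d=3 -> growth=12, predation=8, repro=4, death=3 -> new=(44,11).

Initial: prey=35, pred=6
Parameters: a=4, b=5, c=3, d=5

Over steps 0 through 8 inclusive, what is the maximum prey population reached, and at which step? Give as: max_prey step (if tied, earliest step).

Answer: 39 1

Derivation:
Step 1: prey: 35+14-10=39; pred: 6+6-3=9
Step 2: prey: 39+15-17=37; pred: 9+10-4=15
Step 3: prey: 37+14-27=24; pred: 15+16-7=24
Step 4: prey: 24+9-28=5; pred: 24+17-12=29
Step 5: prey: 5+2-7=0; pred: 29+4-14=19
Step 6: prey: 0+0-0=0; pred: 19+0-9=10
Step 7: prey: 0+0-0=0; pred: 10+0-5=5
Step 8: prey: 0+0-0=0; pred: 5+0-2=3
Max prey = 39 at step 1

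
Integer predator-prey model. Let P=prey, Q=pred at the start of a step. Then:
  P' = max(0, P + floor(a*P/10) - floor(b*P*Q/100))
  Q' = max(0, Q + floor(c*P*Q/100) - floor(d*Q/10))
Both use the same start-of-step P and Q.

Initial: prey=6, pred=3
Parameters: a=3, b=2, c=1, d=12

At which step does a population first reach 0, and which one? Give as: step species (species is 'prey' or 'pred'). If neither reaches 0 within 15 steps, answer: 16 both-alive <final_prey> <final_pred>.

Step 1: prey: 6+1-0=7; pred: 3+0-3=0
First extinction: pred at step 1

Answer: 1 pred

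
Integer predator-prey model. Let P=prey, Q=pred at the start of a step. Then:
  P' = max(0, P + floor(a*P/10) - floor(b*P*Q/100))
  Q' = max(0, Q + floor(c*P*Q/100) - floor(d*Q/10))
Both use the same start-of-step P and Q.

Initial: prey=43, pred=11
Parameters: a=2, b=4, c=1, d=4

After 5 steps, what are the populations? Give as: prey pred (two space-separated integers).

Answer: 17 5

Derivation:
Step 1: prey: 43+8-18=33; pred: 11+4-4=11
Step 2: prey: 33+6-14=25; pred: 11+3-4=10
Step 3: prey: 25+5-10=20; pred: 10+2-4=8
Step 4: prey: 20+4-6=18; pred: 8+1-3=6
Step 5: prey: 18+3-4=17; pred: 6+1-2=5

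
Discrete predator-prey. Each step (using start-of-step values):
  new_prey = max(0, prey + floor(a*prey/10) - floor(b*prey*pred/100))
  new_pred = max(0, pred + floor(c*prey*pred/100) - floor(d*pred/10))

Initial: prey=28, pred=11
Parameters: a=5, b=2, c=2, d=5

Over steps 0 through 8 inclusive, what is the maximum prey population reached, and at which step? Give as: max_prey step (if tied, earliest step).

Answer: 64 4

Derivation:
Step 1: prey: 28+14-6=36; pred: 11+6-5=12
Step 2: prey: 36+18-8=46; pred: 12+8-6=14
Step 3: prey: 46+23-12=57; pred: 14+12-7=19
Step 4: prey: 57+28-21=64; pred: 19+21-9=31
Step 5: prey: 64+32-39=57; pred: 31+39-15=55
Step 6: prey: 57+28-62=23; pred: 55+62-27=90
Step 7: prey: 23+11-41=0; pred: 90+41-45=86
Step 8: prey: 0+0-0=0; pred: 86+0-43=43
Max prey = 64 at step 4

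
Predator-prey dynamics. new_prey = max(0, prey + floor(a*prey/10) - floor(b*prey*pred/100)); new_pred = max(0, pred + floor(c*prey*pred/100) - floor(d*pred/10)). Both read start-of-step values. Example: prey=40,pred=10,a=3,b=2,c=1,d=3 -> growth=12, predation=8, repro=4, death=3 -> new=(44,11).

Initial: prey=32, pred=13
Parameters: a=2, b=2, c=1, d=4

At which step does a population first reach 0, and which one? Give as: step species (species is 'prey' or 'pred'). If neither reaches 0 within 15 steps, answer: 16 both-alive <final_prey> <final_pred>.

Answer: 16 both-alive 49 8

Derivation:
Step 1: prey: 32+6-8=30; pred: 13+4-5=12
Step 2: prey: 30+6-7=29; pred: 12+3-4=11
Step 3: prey: 29+5-6=28; pred: 11+3-4=10
Step 4: prey: 28+5-5=28; pred: 10+2-4=8
Step 5: prey: 28+5-4=29; pred: 8+2-3=7
Step 6: prey: 29+5-4=30; pred: 7+2-2=7
Step 7: prey: 30+6-4=32; pred: 7+2-2=7
Step 8: prey: 32+6-4=34; pred: 7+2-2=7
Step 9: prey: 34+6-4=36; pred: 7+2-2=7
Step 10: prey: 36+7-5=38; pred: 7+2-2=7
Step 11: prey: 38+7-5=40; pred: 7+2-2=7
Step 12: prey: 40+8-5=43; pred: 7+2-2=7
Step 13: prey: 43+8-6=45; pred: 7+3-2=8
Step 14: prey: 45+9-7=47; pred: 8+3-3=8
Step 15: prey: 47+9-7=49; pred: 8+3-3=8
No extinction within 15 steps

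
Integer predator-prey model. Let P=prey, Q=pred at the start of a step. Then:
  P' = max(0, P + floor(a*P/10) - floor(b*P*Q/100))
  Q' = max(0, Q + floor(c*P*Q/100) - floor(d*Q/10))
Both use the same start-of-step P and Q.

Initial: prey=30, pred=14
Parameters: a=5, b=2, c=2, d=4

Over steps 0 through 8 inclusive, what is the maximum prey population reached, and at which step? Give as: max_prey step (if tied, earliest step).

Step 1: prey: 30+15-8=37; pred: 14+8-5=17
Step 2: prey: 37+18-12=43; pred: 17+12-6=23
Step 3: prey: 43+21-19=45; pred: 23+19-9=33
Step 4: prey: 45+22-29=38; pred: 33+29-13=49
Step 5: prey: 38+19-37=20; pred: 49+37-19=67
Step 6: prey: 20+10-26=4; pred: 67+26-26=67
Step 7: prey: 4+2-5=1; pred: 67+5-26=46
Step 8: prey: 1+0-0=1; pred: 46+0-18=28
Max prey = 45 at step 3

Answer: 45 3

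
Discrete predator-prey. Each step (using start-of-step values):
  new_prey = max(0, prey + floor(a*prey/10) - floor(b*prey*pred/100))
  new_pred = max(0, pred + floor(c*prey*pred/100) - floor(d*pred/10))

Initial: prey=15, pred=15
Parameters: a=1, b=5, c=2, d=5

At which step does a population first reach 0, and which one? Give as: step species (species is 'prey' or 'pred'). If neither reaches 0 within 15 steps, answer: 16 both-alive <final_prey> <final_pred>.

Answer: 16 both-alive 2 1

Derivation:
Step 1: prey: 15+1-11=5; pred: 15+4-7=12
Step 2: prey: 5+0-3=2; pred: 12+1-6=7
Step 3: prey: 2+0-0=2; pred: 7+0-3=4
Step 4: prey: 2+0-0=2; pred: 4+0-2=2
Step 5: prey: 2+0-0=2; pred: 2+0-1=1
Step 6: prey: 2+0-0=2; pred: 1+0-0=1
Steps 7-15: state stable at prey=2, pred=1 (no change)
No extinction within 15 steps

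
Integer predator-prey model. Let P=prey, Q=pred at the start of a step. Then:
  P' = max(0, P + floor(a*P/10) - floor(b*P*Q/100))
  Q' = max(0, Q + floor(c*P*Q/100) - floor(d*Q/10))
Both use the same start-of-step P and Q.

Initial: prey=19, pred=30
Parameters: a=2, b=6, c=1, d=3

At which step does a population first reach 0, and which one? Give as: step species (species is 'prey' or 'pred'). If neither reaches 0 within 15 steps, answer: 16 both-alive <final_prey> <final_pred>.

Step 1: prey: 19+3-34=0; pred: 30+5-9=26
First extinction: prey at step 1

Answer: 1 prey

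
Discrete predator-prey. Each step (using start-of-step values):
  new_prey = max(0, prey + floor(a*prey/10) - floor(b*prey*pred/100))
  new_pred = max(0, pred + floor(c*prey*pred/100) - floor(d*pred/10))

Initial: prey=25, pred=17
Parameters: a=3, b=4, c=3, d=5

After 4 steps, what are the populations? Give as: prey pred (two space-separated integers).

Step 1: prey: 25+7-17=15; pred: 17+12-8=21
Step 2: prey: 15+4-12=7; pred: 21+9-10=20
Step 3: prey: 7+2-5=4; pred: 20+4-10=14
Step 4: prey: 4+1-2=3; pred: 14+1-7=8

Answer: 3 8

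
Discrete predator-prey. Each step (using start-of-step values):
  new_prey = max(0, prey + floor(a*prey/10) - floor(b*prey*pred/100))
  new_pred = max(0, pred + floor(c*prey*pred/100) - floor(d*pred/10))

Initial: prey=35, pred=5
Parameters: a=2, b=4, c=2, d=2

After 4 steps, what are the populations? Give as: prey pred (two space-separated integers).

Answer: 17 19

Derivation:
Step 1: prey: 35+7-7=35; pred: 5+3-1=7
Step 2: prey: 35+7-9=33; pred: 7+4-1=10
Step 3: prey: 33+6-13=26; pred: 10+6-2=14
Step 4: prey: 26+5-14=17; pred: 14+7-2=19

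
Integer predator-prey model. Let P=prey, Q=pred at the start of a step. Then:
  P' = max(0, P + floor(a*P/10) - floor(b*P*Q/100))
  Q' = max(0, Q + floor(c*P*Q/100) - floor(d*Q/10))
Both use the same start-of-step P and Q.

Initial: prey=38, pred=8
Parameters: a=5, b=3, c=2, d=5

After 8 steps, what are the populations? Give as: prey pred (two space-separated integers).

Answer: 0 12

Derivation:
Step 1: prey: 38+19-9=48; pred: 8+6-4=10
Step 2: prey: 48+24-14=58; pred: 10+9-5=14
Step 3: prey: 58+29-24=63; pred: 14+16-7=23
Step 4: prey: 63+31-43=51; pred: 23+28-11=40
Step 5: prey: 51+25-61=15; pred: 40+40-20=60
Step 6: prey: 15+7-27=0; pred: 60+18-30=48
Step 7: prey: 0+0-0=0; pred: 48+0-24=24
Step 8: prey: 0+0-0=0; pred: 24+0-12=12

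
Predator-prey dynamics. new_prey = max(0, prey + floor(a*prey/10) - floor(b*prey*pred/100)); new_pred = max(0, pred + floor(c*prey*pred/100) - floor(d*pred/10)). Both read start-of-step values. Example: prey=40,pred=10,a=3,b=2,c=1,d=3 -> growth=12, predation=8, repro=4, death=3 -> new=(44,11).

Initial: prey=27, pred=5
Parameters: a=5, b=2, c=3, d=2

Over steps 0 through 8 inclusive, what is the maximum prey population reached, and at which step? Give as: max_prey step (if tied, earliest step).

Answer: 60 3

Derivation:
Step 1: prey: 27+13-2=38; pred: 5+4-1=8
Step 2: prey: 38+19-6=51; pred: 8+9-1=16
Step 3: prey: 51+25-16=60; pred: 16+24-3=37
Step 4: prey: 60+30-44=46; pred: 37+66-7=96
Step 5: prey: 46+23-88=0; pred: 96+132-19=209
Step 6: prey: 0+0-0=0; pred: 209+0-41=168
Step 7: prey: 0+0-0=0; pred: 168+0-33=135
Step 8: prey: 0+0-0=0; pred: 135+0-27=108
Max prey = 60 at step 3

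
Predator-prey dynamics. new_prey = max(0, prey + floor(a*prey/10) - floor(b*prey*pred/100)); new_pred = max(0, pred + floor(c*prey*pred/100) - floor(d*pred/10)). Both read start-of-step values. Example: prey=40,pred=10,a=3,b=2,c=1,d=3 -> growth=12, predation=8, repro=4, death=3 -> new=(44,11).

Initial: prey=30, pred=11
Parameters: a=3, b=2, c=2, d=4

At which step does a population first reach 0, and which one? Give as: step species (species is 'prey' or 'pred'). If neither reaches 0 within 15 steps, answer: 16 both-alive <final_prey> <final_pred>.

Step 1: prey: 30+9-6=33; pred: 11+6-4=13
Step 2: prey: 33+9-8=34; pred: 13+8-5=16
Step 3: prey: 34+10-10=34; pred: 16+10-6=20
Step 4: prey: 34+10-13=31; pred: 20+13-8=25
Step 5: prey: 31+9-15=25; pred: 25+15-10=30
Step 6: prey: 25+7-15=17; pred: 30+15-12=33
Step 7: prey: 17+5-11=11; pred: 33+11-13=31
Step 8: prey: 11+3-6=8; pred: 31+6-12=25
Step 9: prey: 8+2-4=6; pred: 25+4-10=19
Step 10: prey: 6+1-2=5; pred: 19+2-7=14
Step 11: prey: 5+1-1=5; pred: 14+1-5=10
Step 12: prey: 5+1-1=5; pred: 10+1-4=7
Step 13: prey: 5+1-0=6; pred: 7+0-2=5
Step 14: prey: 6+1-0=7; pred: 5+0-2=3
Step 15: prey: 7+2-0=9; pred: 3+0-1=2
No extinction within 15 steps

Answer: 16 both-alive 9 2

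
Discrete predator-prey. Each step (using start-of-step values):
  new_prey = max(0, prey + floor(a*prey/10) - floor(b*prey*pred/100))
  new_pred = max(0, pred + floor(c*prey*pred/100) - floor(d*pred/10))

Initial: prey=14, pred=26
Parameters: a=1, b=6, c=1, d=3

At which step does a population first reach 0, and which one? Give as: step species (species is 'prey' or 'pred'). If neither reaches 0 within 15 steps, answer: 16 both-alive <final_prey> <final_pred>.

Step 1: prey: 14+1-21=0; pred: 26+3-7=22
First extinction: prey at step 1

Answer: 1 prey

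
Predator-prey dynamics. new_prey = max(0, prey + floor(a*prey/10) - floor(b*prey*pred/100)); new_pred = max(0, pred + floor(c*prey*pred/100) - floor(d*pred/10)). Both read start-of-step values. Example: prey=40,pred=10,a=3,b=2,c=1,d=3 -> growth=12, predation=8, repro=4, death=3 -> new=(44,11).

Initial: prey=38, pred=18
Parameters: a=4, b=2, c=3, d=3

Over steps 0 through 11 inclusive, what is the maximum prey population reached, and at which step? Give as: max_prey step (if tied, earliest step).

Step 1: prey: 38+15-13=40; pred: 18+20-5=33
Step 2: prey: 40+16-26=30; pred: 33+39-9=63
Step 3: prey: 30+12-37=5; pred: 63+56-18=101
Step 4: prey: 5+2-10=0; pred: 101+15-30=86
Step 5: prey: 0+0-0=0; pred: 86+0-25=61
Step 6: prey: 0+0-0=0; pred: 61+0-18=43
Step 7: prey: 0+0-0=0; pred: 43+0-12=31
Step 8: prey: 0+0-0=0; pred: 31+0-9=22
Step 9: prey: 0+0-0=0; pred: 22+0-6=16
Step 10: prey: 0+0-0=0; pred: 16+0-4=12
Step 11: prey: 0+0-0=0; pred: 12+0-3=9
Max prey = 40 at step 1

Answer: 40 1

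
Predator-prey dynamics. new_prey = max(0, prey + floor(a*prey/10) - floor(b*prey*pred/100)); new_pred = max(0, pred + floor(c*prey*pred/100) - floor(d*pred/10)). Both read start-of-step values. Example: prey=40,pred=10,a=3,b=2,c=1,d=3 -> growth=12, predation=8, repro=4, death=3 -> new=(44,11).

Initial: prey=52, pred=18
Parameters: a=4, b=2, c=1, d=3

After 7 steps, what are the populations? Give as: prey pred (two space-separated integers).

Answer: 9 29

Derivation:
Step 1: prey: 52+20-18=54; pred: 18+9-5=22
Step 2: prey: 54+21-23=52; pred: 22+11-6=27
Step 3: prey: 52+20-28=44; pred: 27+14-8=33
Step 4: prey: 44+17-29=32; pred: 33+14-9=38
Step 5: prey: 32+12-24=20; pred: 38+12-11=39
Step 6: prey: 20+8-15=13; pred: 39+7-11=35
Step 7: prey: 13+5-9=9; pred: 35+4-10=29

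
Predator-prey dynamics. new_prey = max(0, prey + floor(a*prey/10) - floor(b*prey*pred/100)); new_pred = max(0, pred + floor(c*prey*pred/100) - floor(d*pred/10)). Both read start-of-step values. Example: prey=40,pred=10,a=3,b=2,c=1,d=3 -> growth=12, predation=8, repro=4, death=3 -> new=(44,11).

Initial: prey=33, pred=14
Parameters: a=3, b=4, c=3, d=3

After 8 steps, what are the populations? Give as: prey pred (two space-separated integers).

Step 1: prey: 33+9-18=24; pred: 14+13-4=23
Step 2: prey: 24+7-22=9; pred: 23+16-6=33
Step 3: prey: 9+2-11=0; pred: 33+8-9=32
Step 4: prey: 0+0-0=0; pred: 32+0-9=23
Step 5: prey: 0+0-0=0; pred: 23+0-6=17
Step 6: prey: 0+0-0=0; pred: 17+0-5=12
Step 7: prey: 0+0-0=0; pred: 12+0-3=9
Step 8: prey: 0+0-0=0; pred: 9+0-2=7

Answer: 0 7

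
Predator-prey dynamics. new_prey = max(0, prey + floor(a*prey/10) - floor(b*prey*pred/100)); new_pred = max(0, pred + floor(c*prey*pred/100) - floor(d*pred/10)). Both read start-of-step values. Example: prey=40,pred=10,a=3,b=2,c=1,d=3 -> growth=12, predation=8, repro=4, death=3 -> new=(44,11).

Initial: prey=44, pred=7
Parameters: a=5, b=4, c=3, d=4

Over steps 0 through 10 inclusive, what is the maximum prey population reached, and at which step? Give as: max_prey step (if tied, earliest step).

Step 1: prey: 44+22-12=54; pred: 7+9-2=14
Step 2: prey: 54+27-30=51; pred: 14+22-5=31
Step 3: prey: 51+25-63=13; pred: 31+47-12=66
Step 4: prey: 13+6-34=0; pred: 66+25-26=65
Step 5: prey: 0+0-0=0; pred: 65+0-26=39
Step 6: prey: 0+0-0=0; pred: 39+0-15=24
Step 7: prey: 0+0-0=0; pred: 24+0-9=15
Step 8: prey: 0+0-0=0; pred: 15+0-6=9
Step 9: prey: 0+0-0=0; pred: 9+0-3=6
Step 10: prey: 0+0-0=0; pred: 6+0-2=4
Max prey = 54 at step 1

Answer: 54 1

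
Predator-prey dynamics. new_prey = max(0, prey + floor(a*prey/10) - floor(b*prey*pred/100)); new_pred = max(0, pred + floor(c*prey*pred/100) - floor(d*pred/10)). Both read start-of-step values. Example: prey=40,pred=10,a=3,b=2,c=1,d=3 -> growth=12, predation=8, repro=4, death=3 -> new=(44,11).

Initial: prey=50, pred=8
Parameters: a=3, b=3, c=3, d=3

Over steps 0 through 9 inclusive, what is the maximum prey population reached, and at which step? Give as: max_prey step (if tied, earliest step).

Answer: 53 1

Derivation:
Step 1: prey: 50+15-12=53; pred: 8+12-2=18
Step 2: prey: 53+15-28=40; pred: 18+28-5=41
Step 3: prey: 40+12-49=3; pred: 41+49-12=78
Step 4: prey: 3+0-7=0; pred: 78+7-23=62
Step 5: prey: 0+0-0=0; pred: 62+0-18=44
Step 6: prey: 0+0-0=0; pred: 44+0-13=31
Step 7: prey: 0+0-0=0; pred: 31+0-9=22
Step 8: prey: 0+0-0=0; pred: 22+0-6=16
Step 9: prey: 0+0-0=0; pred: 16+0-4=12
Max prey = 53 at step 1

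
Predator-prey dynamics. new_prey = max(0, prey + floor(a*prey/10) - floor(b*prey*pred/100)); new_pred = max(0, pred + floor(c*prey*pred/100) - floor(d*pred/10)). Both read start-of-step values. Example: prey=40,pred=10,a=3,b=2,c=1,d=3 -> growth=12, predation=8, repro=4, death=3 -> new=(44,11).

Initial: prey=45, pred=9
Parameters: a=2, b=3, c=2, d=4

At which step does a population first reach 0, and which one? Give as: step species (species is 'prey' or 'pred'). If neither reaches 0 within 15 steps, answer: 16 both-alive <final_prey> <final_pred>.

Answer: 16 both-alive 2 2

Derivation:
Step 1: prey: 45+9-12=42; pred: 9+8-3=14
Step 2: prey: 42+8-17=33; pred: 14+11-5=20
Step 3: prey: 33+6-19=20; pred: 20+13-8=25
Step 4: prey: 20+4-15=9; pred: 25+10-10=25
Step 5: prey: 9+1-6=4; pred: 25+4-10=19
Step 6: prey: 4+0-2=2; pred: 19+1-7=13
Step 7: prey: 2+0-0=2; pred: 13+0-5=8
Step 8: prey: 2+0-0=2; pred: 8+0-3=5
Step 9: prey: 2+0-0=2; pred: 5+0-2=3
Step 10: prey: 2+0-0=2; pred: 3+0-1=2
Step 11: prey: 2+0-0=2; pred: 2+0-0=2
Steps 12-15: state stable at prey=2, pred=2 (no change)
No extinction within 15 steps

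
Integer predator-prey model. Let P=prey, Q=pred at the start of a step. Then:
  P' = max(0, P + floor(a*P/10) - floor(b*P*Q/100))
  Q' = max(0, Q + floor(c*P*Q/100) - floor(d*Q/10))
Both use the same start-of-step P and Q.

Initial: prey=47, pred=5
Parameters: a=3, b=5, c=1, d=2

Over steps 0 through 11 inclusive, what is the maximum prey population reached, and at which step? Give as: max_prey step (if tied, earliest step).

Step 1: prey: 47+14-11=50; pred: 5+2-1=6
Step 2: prey: 50+15-15=50; pred: 6+3-1=8
Step 3: prey: 50+15-20=45; pred: 8+4-1=11
Step 4: prey: 45+13-24=34; pred: 11+4-2=13
Step 5: prey: 34+10-22=22; pred: 13+4-2=15
Step 6: prey: 22+6-16=12; pred: 15+3-3=15
Step 7: prey: 12+3-9=6; pred: 15+1-3=13
Step 8: prey: 6+1-3=4; pred: 13+0-2=11
Step 9: prey: 4+1-2=3; pred: 11+0-2=9
Step 10: prey: 3+0-1=2; pred: 9+0-1=8
Step 11: prey: 2+0-0=2; pred: 8+0-1=7
Max prey = 50 at step 1

Answer: 50 1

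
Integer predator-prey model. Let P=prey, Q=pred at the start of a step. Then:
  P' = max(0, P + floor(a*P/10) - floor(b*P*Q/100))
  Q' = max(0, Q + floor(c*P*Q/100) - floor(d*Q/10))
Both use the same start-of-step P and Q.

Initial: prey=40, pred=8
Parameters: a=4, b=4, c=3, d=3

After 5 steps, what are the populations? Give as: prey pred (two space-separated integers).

Answer: 0 33

Derivation:
Step 1: prey: 40+16-12=44; pred: 8+9-2=15
Step 2: prey: 44+17-26=35; pred: 15+19-4=30
Step 3: prey: 35+14-42=7; pred: 30+31-9=52
Step 4: prey: 7+2-14=0; pred: 52+10-15=47
Step 5: prey: 0+0-0=0; pred: 47+0-14=33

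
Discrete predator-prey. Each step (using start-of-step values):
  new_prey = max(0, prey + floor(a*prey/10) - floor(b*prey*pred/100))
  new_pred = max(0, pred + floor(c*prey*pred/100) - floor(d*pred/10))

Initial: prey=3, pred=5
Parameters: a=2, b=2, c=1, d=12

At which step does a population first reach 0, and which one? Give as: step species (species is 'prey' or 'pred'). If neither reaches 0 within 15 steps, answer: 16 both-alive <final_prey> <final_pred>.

Step 1: prey: 3+0-0=3; pred: 5+0-6=0
First extinction: pred at step 1

Answer: 1 pred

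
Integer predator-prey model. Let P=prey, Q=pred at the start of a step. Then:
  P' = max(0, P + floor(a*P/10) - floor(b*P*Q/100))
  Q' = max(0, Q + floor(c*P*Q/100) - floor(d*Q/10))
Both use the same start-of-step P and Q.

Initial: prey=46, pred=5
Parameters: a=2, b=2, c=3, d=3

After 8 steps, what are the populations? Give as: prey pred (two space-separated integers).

Step 1: prey: 46+9-4=51; pred: 5+6-1=10
Step 2: prey: 51+10-10=51; pred: 10+15-3=22
Step 3: prey: 51+10-22=39; pred: 22+33-6=49
Step 4: prey: 39+7-38=8; pred: 49+57-14=92
Step 5: prey: 8+1-14=0; pred: 92+22-27=87
Step 6: prey: 0+0-0=0; pred: 87+0-26=61
Step 7: prey: 0+0-0=0; pred: 61+0-18=43
Step 8: prey: 0+0-0=0; pred: 43+0-12=31

Answer: 0 31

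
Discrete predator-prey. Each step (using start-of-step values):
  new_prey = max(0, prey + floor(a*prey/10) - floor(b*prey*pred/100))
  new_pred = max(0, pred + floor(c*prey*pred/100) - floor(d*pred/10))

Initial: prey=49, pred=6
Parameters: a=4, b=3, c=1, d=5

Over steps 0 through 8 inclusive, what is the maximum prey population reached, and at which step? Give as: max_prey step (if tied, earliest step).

Step 1: prey: 49+19-8=60; pred: 6+2-3=5
Step 2: prey: 60+24-9=75; pred: 5+3-2=6
Step 3: prey: 75+30-13=92; pred: 6+4-3=7
Step 4: prey: 92+36-19=109; pred: 7+6-3=10
Step 5: prey: 109+43-32=120; pred: 10+10-5=15
Step 6: prey: 120+48-54=114; pred: 15+18-7=26
Step 7: prey: 114+45-88=71; pred: 26+29-13=42
Step 8: prey: 71+28-89=10; pred: 42+29-21=50
Max prey = 120 at step 5

Answer: 120 5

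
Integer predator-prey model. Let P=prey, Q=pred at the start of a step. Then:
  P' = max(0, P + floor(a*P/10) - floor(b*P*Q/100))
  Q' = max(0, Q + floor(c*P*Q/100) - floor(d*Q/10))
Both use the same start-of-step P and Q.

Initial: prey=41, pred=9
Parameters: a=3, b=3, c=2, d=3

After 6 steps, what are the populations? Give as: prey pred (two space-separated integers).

Answer: 1 25

Derivation:
Step 1: prey: 41+12-11=42; pred: 9+7-2=14
Step 2: prey: 42+12-17=37; pred: 14+11-4=21
Step 3: prey: 37+11-23=25; pred: 21+15-6=30
Step 4: prey: 25+7-22=10; pred: 30+15-9=36
Step 5: prey: 10+3-10=3; pred: 36+7-10=33
Step 6: prey: 3+0-2=1; pred: 33+1-9=25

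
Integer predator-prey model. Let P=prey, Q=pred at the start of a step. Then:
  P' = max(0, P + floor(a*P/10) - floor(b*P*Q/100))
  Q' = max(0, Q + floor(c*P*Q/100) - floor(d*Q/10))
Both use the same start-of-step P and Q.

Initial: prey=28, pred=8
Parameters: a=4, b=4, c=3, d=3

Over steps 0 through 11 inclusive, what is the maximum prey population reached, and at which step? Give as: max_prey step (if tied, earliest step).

Answer: 31 1

Derivation:
Step 1: prey: 28+11-8=31; pred: 8+6-2=12
Step 2: prey: 31+12-14=29; pred: 12+11-3=20
Step 3: prey: 29+11-23=17; pred: 20+17-6=31
Step 4: prey: 17+6-21=2; pred: 31+15-9=37
Step 5: prey: 2+0-2=0; pred: 37+2-11=28
Step 6: prey: 0+0-0=0; pred: 28+0-8=20
Step 7: prey: 0+0-0=0; pred: 20+0-6=14
Step 8: prey: 0+0-0=0; pred: 14+0-4=10
Step 9: prey: 0+0-0=0; pred: 10+0-3=7
Step 10: prey: 0+0-0=0; pred: 7+0-2=5
Step 11: prey: 0+0-0=0; pred: 5+0-1=4
Max prey = 31 at step 1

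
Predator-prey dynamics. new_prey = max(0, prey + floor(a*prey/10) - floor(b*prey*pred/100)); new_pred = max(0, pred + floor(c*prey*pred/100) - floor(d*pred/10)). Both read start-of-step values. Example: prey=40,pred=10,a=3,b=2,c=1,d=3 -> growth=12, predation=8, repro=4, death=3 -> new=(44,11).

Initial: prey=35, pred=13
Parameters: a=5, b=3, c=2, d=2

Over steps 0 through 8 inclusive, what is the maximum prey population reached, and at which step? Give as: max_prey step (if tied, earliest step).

Step 1: prey: 35+17-13=39; pred: 13+9-2=20
Step 2: prey: 39+19-23=35; pred: 20+15-4=31
Step 3: prey: 35+17-32=20; pred: 31+21-6=46
Step 4: prey: 20+10-27=3; pred: 46+18-9=55
Step 5: prey: 3+1-4=0; pred: 55+3-11=47
Step 6: prey: 0+0-0=0; pred: 47+0-9=38
Step 7: prey: 0+0-0=0; pred: 38+0-7=31
Step 8: prey: 0+0-0=0; pred: 31+0-6=25
Max prey = 39 at step 1

Answer: 39 1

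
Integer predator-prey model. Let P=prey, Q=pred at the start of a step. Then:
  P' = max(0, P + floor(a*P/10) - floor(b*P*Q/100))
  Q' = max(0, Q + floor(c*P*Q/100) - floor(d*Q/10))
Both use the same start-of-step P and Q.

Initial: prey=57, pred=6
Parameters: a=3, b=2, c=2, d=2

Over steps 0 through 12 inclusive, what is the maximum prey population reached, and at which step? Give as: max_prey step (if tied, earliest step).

Answer: 74 2

Derivation:
Step 1: prey: 57+17-6=68; pred: 6+6-1=11
Step 2: prey: 68+20-14=74; pred: 11+14-2=23
Step 3: prey: 74+22-34=62; pred: 23+34-4=53
Step 4: prey: 62+18-65=15; pred: 53+65-10=108
Step 5: prey: 15+4-32=0; pred: 108+32-21=119
Step 6: prey: 0+0-0=0; pred: 119+0-23=96
Step 7: prey: 0+0-0=0; pred: 96+0-19=77
Step 8: prey: 0+0-0=0; pred: 77+0-15=62
Step 9: prey: 0+0-0=0; pred: 62+0-12=50
Step 10: prey: 0+0-0=0; pred: 50+0-10=40
Step 11: prey: 0+0-0=0; pred: 40+0-8=32
Step 12: prey: 0+0-0=0; pred: 32+0-6=26
Max prey = 74 at step 2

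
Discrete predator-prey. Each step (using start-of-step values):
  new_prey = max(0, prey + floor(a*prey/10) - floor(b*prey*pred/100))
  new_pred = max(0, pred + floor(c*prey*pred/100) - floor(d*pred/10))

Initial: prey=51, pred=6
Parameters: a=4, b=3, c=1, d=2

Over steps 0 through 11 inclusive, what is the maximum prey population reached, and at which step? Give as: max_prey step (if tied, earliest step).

Answer: 77 3

Derivation:
Step 1: prey: 51+20-9=62; pred: 6+3-1=8
Step 2: prey: 62+24-14=72; pred: 8+4-1=11
Step 3: prey: 72+28-23=77; pred: 11+7-2=16
Step 4: prey: 77+30-36=71; pred: 16+12-3=25
Step 5: prey: 71+28-53=46; pred: 25+17-5=37
Step 6: prey: 46+18-51=13; pred: 37+17-7=47
Step 7: prey: 13+5-18=0; pred: 47+6-9=44
Step 8: prey: 0+0-0=0; pred: 44+0-8=36
Step 9: prey: 0+0-0=0; pred: 36+0-7=29
Step 10: prey: 0+0-0=0; pred: 29+0-5=24
Step 11: prey: 0+0-0=0; pred: 24+0-4=20
Max prey = 77 at step 3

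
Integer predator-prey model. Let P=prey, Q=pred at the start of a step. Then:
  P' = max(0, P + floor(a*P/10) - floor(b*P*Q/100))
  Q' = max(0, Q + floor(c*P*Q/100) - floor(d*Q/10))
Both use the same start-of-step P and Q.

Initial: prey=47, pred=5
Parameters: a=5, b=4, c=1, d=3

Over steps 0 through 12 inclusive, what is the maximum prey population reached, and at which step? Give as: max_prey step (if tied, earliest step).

Step 1: prey: 47+23-9=61; pred: 5+2-1=6
Step 2: prey: 61+30-14=77; pred: 6+3-1=8
Step 3: prey: 77+38-24=91; pred: 8+6-2=12
Step 4: prey: 91+45-43=93; pred: 12+10-3=19
Step 5: prey: 93+46-70=69; pred: 19+17-5=31
Step 6: prey: 69+34-85=18; pred: 31+21-9=43
Step 7: prey: 18+9-30=0; pred: 43+7-12=38
Step 8: prey: 0+0-0=0; pred: 38+0-11=27
Step 9: prey: 0+0-0=0; pred: 27+0-8=19
Step 10: prey: 0+0-0=0; pred: 19+0-5=14
Step 11: prey: 0+0-0=0; pred: 14+0-4=10
Step 12: prey: 0+0-0=0; pred: 10+0-3=7
Max prey = 93 at step 4

Answer: 93 4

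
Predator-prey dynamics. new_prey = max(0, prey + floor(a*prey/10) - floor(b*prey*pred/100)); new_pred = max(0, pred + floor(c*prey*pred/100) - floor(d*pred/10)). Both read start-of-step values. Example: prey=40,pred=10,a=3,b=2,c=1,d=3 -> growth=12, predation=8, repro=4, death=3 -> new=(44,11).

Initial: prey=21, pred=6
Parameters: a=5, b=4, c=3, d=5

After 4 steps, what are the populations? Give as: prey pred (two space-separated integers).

Step 1: prey: 21+10-5=26; pred: 6+3-3=6
Step 2: prey: 26+13-6=33; pred: 6+4-3=7
Step 3: prey: 33+16-9=40; pred: 7+6-3=10
Step 4: prey: 40+20-16=44; pred: 10+12-5=17

Answer: 44 17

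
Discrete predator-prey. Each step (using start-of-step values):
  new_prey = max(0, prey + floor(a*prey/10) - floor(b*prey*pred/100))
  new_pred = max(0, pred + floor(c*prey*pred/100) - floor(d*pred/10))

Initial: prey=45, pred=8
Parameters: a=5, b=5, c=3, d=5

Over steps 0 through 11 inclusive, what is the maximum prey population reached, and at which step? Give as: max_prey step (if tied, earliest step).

Answer: 49 1

Derivation:
Step 1: prey: 45+22-18=49; pred: 8+10-4=14
Step 2: prey: 49+24-34=39; pred: 14+20-7=27
Step 3: prey: 39+19-52=6; pred: 27+31-13=45
Step 4: prey: 6+3-13=0; pred: 45+8-22=31
Step 5: prey: 0+0-0=0; pred: 31+0-15=16
Step 6: prey: 0+0-0=0; pred: 16+0-8=8
Step 7: prey: 0+0-0=0; pred: 8+0-4=4
Step 8: prey: 0+0-0=0; pred: 4+0-2=2
Step 9: prey: 0+0-0=0; pred: 2+0-1=1
Step 10: prey: 0+0-0=0; pred: 1+0-0=1
Step 11: prey: 0+0-0=0; pred: 1+0-0=1
Max prey = 49 at step 1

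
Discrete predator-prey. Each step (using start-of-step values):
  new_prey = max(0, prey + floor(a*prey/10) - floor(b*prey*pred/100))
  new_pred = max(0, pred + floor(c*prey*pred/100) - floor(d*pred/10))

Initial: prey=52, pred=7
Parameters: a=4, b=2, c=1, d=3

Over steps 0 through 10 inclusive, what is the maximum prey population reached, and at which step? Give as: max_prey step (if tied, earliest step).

Answer: 104 4

Derivation:
Step 1: prey: 52+20-7=65; pred: 7+3-2=8
Step 2: prey: 65+26-10=81; pred: 8+5-2=11
Step 3: prey: 81+32-17=96; pred: 11+8-3=16
Step 4: prey: 96+38-30=104; pred: 16+15-4=27
Step 5: prey: 104+41-56=89; pred: 27+28-8=47
Step 6: prey: 89+35-83=41; pred: 47+41-14=74
Step 7: prey: 41+16-60=0; pred: 74+30-22=82
Step 8: prey: 0+0-0=0; pred: 82+0-24=58
Step 9: prey: 0+0-0=0; pred: 58+0-17=41
Step 10: prey: 0+0-0=0; pred: 41+0-12=29
Max prey = 104 at step 4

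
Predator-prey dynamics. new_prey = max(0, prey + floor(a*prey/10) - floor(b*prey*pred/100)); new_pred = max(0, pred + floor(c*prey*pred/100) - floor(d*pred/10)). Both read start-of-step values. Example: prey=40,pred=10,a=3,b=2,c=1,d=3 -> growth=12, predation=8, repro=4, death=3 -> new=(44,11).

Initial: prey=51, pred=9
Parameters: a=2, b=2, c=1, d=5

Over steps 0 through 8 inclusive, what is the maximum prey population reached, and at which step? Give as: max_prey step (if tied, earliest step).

Step 1: prey: 51+10-9=52; pred: 9+4-4=9
Step 2: prey: 52+10-9=53; pred: 9+4-4=9
Step 3: prey: 53+10-9=54; pred: 9+4-4=9
Step 4: prey: 54+10-9=55; pred: 9+4-4=9
Step 5: prey: 55+11-9=57; pred: 9+4-4=9
Step 6: prey: 57+11-10=58; pred: 9+5-4=10
Step 7: prey: 58+11-11=58; pred: 10+5-5=10
Step 8: prey: 58+11-11=58; pred: 10+5-5=10
Max prey = 58 at step 6

Answer: 58 6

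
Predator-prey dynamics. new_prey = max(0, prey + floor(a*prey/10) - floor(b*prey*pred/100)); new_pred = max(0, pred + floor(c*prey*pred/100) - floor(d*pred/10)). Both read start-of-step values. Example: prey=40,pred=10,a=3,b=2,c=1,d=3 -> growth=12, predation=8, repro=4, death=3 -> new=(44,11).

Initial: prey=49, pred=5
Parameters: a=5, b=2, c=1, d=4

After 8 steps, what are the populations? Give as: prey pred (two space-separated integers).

Answer: 0 128

Derivation:
Step 1: prey: 49+24-4=69; pred: 5+2-2=5
Step 2: prey: 69+34-6=97; pred: 5+3-2=6
Step 3: prey: 97+48-11=134; pred: 6+5-2=9
Step 4: prey: 134+67-24=177; pred: 9+12-3=18
Step 5: prey: 177+88-63=202; pred: 18+31-7=42
Step 6: prey: 202+101-169=134; pred: 42+84-16=110
Step 7: prey: 134+67-294=0; pred: 110+147-44=213
Step 8: prey: 0+0-0=0; pred: 213+0-85=128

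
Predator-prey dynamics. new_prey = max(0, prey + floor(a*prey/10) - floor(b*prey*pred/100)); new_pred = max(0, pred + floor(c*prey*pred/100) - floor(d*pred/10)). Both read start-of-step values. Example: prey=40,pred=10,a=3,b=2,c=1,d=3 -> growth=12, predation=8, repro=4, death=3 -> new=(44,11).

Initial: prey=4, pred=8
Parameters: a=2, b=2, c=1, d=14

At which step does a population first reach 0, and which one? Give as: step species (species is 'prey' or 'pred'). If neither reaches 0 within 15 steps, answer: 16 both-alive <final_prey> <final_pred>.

Step 1: prey: 4+0-0=4; pred: 8+0-11=0
First extinction: pred at step 1

Answer: 1 pred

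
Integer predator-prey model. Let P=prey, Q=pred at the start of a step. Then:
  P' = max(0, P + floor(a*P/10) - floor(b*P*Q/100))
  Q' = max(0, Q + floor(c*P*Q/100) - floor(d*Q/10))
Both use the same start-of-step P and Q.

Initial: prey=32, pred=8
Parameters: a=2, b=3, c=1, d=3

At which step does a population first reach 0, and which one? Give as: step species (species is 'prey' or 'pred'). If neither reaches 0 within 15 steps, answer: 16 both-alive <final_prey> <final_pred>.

Answer: 16 both-alive 23 6

Derivation:
Step 1: prey: 32+6-7=31; pred: 8+2-2=8
Step 2: prey: 31+6-7=30; pred: 8+2-2=8
Step 3: prey: 30+6-7=29; pred: 8+2-2=8
Step 4: prey: 29+5-6=28; pred: 8+2-2=8
Step 5: prey: 28+5-6=27; pred: 8+2-2=8
Step 6: prey: 27+5-6=26; pred: 8+2-2=8
Step 7: prey: 26+5-6=25; pred: 8+2-2=8
Step 8: prey: 25+5-6=24; pred: 8+2-2=8
Step 9: prey: 24+4-5=23; pred: 8+1-2=7
Step 10: prey: 23+4-4=23; pred: 7+1-2=6
Step 11: prey: 23+4-4=23; pred: 6+1-1=6
Steps 12-15: state stable at prey=23, pred=6 (no change)
No extinction within 15 steps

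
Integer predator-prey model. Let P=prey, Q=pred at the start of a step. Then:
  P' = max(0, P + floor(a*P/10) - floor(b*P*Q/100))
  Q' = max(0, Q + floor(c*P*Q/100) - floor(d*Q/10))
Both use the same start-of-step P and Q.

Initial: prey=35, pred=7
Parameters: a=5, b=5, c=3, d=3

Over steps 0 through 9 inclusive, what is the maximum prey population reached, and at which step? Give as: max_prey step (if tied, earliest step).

Answer: 40 1

Derivation:
Step 1: prey: 35+17-12=40; pred: 7+7-2=12
Step 2: prey: 40+20-24=36; pred: 12+14-3=23
Step 3: prey: 36+18-41=13; pred: 23+24-6=41
Step 4: prey: 13+6-26=0; pred: 41+15-12=44
Step 5: prey: 0+0-0=0; pred: 44+0-13=31
Step 6: prey: 0+0-0=0; pred: 31+0-9=22
Step 7: prey: 0+0-0=0; pred: 22+0-6=16
Step 8: prey: 0+0-0=0; pred: 16+0-4=12
Step 9: prey: 0+0-0=0; pred: 12+0-3=9
Max prey = 40 at step 1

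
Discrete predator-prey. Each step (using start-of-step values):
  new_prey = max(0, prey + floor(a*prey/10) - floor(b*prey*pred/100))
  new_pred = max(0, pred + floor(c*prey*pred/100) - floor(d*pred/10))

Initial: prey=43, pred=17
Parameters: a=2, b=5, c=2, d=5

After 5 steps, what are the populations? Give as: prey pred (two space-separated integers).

Answer: 1 3

Derivation:
Step 1: prey: 43+8-36=15; pred: 17+14-8=23
Step 2: prey: 15+3-17=1; pred: 23+6-11=18
Step 3: prey: 1+0-0=1; pred: 18+0-9=9
Step 4: prey: 1+0-0=1; pred: 9+0-4=5
Step 5: prey: 1+0-0=1; pred: 5+0-2=3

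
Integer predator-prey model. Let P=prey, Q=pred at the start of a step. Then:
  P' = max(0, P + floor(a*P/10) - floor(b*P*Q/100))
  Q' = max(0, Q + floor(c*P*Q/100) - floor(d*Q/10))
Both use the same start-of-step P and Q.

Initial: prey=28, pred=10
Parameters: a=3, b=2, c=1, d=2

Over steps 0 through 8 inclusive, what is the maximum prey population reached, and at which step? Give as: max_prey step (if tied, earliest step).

Answer: 41 5

Derivation:
Step 1: prey: 28+8-5=31; pred: 10+2-2=10
Step 2: prey: 31+9-6=34; pred: 10+3-2=11
Step 3: prey: 34+10-7=37; pred: 11+3-2=12
Step 4: prey: 37+11-8=40; pred: 12+4-2=14
Step 5: prey: 40+12-11=41; pred: 14+5-2=17
Step 6: prey: 41+12-13=40; pred: 17+6-3=20
Step 7: prey: 40+12-16=36; pred: 20+8-4=24
Step 8: prey: 36+10-17=29; pred: 24+8-4=28
Max prey = 41 at step 5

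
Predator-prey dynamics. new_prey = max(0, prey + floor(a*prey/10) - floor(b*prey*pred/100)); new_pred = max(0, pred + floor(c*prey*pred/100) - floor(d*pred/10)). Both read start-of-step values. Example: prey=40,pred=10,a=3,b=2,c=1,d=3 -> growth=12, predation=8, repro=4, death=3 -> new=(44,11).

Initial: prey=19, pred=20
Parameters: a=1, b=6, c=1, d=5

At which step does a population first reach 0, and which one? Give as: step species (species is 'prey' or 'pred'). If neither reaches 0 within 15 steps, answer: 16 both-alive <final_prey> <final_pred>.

Answer: 1 prey

Derivation:
Step 1: prey: 19+1-22=0; pred: 20+3-10=13
First extinction: prey at step 1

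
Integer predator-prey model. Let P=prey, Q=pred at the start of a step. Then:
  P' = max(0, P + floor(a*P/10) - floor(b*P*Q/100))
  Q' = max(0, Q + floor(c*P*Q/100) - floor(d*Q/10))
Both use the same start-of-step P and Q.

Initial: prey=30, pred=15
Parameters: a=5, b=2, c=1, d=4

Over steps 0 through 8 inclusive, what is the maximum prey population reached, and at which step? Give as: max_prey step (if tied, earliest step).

Step 1: prey: 30+15-9=36; pred: 15+4-6=13
Step 2: prey: 36+18-9=45; pred: 13+4-5=12
Step 3: prey: 45+22-10=57; pred: 12+5-4=13
Step 4: prey: 57+28-14=71; pred: 13+7-5=15
Step 5: prey: 71+35-21=85; pred: 15+10-6=19
Step 6: prey: 85+42-32=95; pred: 19+16-7=28
Step 7: prey: 95+47-53=89; pred: 28+26-11=43
Step 8: prey: 89+44-76=57; pred: 43+38-17=64
Max prey = 95 at step 6

Answer: 95 6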